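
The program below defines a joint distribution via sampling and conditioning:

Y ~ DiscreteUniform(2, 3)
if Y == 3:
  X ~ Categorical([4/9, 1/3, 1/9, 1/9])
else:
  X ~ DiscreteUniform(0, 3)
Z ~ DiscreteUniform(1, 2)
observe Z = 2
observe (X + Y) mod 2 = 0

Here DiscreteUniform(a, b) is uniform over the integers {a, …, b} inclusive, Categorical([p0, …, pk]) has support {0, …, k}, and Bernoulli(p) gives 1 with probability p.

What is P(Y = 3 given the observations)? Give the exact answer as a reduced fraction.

Enumerate traces; 4 have nonzero weight after conditioning:
  (Y=2, X=0, Z=2) weight 1/16
  (Y=2, X=2, Z=2) weight 1/16
  (Y=3, X=1, Z=2) weight 1/12
  (Y=3, X=3, Z=2) weight 1/36
Group by Y:
  weight(Y=2) = 1/8
  weight(Y=3) = 1/9
Total weight = 1/8 + 1/9 = 17/72
P(Y=2 | obs) = 1/8 / 17/72 = 9/17
P(Y=3 | obs) = 1/9 / 17/72 = 8/17

P(Y = 3 | obs) = 8/17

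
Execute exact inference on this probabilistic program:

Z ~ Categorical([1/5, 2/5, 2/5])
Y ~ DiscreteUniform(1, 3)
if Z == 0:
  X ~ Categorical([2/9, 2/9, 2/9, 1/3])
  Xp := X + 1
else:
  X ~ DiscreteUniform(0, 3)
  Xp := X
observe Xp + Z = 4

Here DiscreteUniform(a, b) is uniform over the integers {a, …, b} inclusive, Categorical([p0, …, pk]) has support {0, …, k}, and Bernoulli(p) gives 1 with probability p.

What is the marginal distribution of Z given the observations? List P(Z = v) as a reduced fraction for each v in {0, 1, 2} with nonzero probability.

Enumerate traces; 9 have nonzero weight after conditioning:
  (Z=0, Y=1, X=3) weight 1/45
  (Z=0, Y=2, X=3) weight 1/45
  (Z=0, Y=3, X=3) weight 1/45
  (Z=1, Y=1, X=3) weight 1/30
  (Z=1, Y=2, X=3) weight 1/30
  (Z=1, Y=3, X=3) weight 1/30
  (Z=2, Y=1, X=2) weight 1/30
  (Z=2, Y=2, X=2) weight 1/30
  … 1 more
Group by Z:
  weight(Z=0) = 1/15
  weight(Z=1) = 1/10
  weight(Z=2) = 1/10
Total weight = 1/15 + 1/10 + 1/10 = 4/15
P(Z=0 | obs) = 1/15 / 4/15 = 1/4
P(Z=1 | obs) = 1/10 / 4/15 = 3/8
P(Z=2 | obs) = 1/10 / 4/15 = 3/8

P(Z=0) = 1/4, P(Z=1) = 3/8, P(Z=2) = 3/8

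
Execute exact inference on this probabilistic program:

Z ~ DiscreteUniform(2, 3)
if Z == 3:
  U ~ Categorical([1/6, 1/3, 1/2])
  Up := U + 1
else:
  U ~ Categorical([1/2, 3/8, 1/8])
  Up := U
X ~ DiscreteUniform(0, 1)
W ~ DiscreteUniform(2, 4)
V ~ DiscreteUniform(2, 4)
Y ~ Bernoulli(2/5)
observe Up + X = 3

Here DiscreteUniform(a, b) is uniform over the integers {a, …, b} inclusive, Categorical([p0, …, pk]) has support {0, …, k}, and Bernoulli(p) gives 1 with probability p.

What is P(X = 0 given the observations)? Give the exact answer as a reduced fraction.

P(X = 0 | obs) = 12/23

Enumerate traces; 54 have nonzero weight after conditioning:
  (Z=2, U=2, X=1, W=2, V=2, Y=0) weight 1/480
  (Z=2, U=2, X=1, W=2, V=2, Y=1) weight 1/720
  (Z=2, U=2, X=1, W=2, V=3, Y=0) weight 1/480
  (Z=2, U=2, X=1, W=2, V=3, Y=1) weight 1/720
  (Z=2, U=2, X=1, W=2, V=4, Y=0) weight 1/480
  (Z=2, U=2, X=1, W=2, V=4, Y=1) weight 1/720
  (Z=2, U=2, X=1, W=3, V=2, Y=0) weight 1/480
  (Z=2, U=2, X=1, W=3, V=2, Y=1) weight 1/720
  (Z=3, U=2, X=0, W=2, V=2, Y=0) weight 1/120
  … 45 more
Group by X:
  weight(X=0) = 1/8
  weight(X=1) = 11/96
Total weight = 1/8 + 11/96 = 23/96
P(X=0 | obs) = 1/8 / 23/96 = 12/23
P(X=1 | obs) = 11/96 / 23/96 = 11/23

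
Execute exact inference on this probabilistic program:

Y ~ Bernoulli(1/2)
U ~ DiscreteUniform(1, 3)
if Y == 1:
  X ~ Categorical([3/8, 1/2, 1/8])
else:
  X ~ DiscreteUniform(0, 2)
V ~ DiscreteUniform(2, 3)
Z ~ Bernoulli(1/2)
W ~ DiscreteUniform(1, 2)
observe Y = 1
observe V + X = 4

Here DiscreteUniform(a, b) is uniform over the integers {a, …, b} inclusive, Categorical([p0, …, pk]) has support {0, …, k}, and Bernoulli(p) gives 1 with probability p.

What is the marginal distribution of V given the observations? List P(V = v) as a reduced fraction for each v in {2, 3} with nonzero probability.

Enumerate traces; 24 have nonzero weight after conditioning:
  (Y=1, U=1, X=1, V=3, Z=0, W=1) weight 1/96
  (Y=1, U=1, X=1, V=3, Z=0, W=2) weight 1/96
  (Y=1, U=1, X=1, V=3, Z=1, W=1) weight 1/96
  (Y=1, U=1, X=1, V=3, Z=1, W=2) weight 1/96
  (Y=1, U=1, X=2, V=2, Z=0, W=1) weight 1/384
  (Y=1, U=1, X=2, V=2, Z=0, W=2) weight 1/384
  (Y=1, U=1, X=2, V=2, Z=1, W=1) weight 1/384
  (Y=1, U=1, X=2, V=2, Z=1, W=2) weight 1/384
  … 16 more
Group by V:
  weight(V=2) = 1/32
  weight(V=3) = 1/8
Total weight = 1/32 + 1/8 = 5/32
P(V=2 | obs) = 1/32 / 5/32 = 1/5
P(V=3 | obs) = 1/8 / 5/32 = 4/5

P(V=2) = 1/5, P(V=3) = 4/5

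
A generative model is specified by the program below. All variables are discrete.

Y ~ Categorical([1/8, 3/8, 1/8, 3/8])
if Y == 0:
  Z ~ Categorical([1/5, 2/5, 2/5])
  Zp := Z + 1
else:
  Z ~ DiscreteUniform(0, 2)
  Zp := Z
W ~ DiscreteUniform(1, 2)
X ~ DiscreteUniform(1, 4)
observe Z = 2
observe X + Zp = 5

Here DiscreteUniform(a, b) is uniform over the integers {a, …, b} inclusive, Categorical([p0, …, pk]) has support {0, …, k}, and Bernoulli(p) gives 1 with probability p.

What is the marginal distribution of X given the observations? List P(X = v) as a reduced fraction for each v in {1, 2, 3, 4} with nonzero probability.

P(X=2) = 6/41, P(X=3) = 35/41

Enumerate traces; 8 have nonzero weight after conditioning:
  (Y=0, Z=2, W=1, X=2) weight 1/160
  (Y=0, Z=2, W=2, X=2) weight 1/160
  (Y=1, Z=2, W=1, X=3) weight 1/64
  (Y=1, Z=2, W=2, X=3) weight 1/64
  (Y=2, Z=2, W=1, X=3) weight 1/192
  (Y=2, Z=2, W=2, X=3) weight 1/192
  (Y=3, Z=2, W=1, X=3) weight 1/64
  (Y=3, Z=2, W=2, X=3) weight 1/64
Group by X:
  weight(X=2) = 1/80
  weight(X=3) = 7/96
Total weight = 1/80 + 7/96 = 41/480
P(X=2 | obs) = 1/80 / 41/480 = 6/41
P(X=3 | obs) = 7/96 / 41/480 = 35/41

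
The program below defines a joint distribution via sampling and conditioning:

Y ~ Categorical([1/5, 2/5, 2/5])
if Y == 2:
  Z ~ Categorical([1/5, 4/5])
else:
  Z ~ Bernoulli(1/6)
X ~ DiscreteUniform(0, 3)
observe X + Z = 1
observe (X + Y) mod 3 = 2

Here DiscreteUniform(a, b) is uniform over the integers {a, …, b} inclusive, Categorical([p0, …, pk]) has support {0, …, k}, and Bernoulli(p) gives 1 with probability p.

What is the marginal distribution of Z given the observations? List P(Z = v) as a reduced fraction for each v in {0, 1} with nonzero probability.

Enumerate traces; 2 have nonzero weight after conditioning:
  (Y=1, Z=0, X=1) weight 1/12
  (Y=2, Z=1, X=0) weight 2/25
Group by Z:
  weight(Z=0) = 1/12
  weight(Z=1) = 2/25
Total weight = 1/12 + 2/25 = 49/300
P(Z=0 | obs) = 1/12 / 49/300 = 25/49
P(Z=1 | obs) = 2/25 / 49/300 = 24/49

P(Z=0) = 25/49, P(Z=1) = 24/49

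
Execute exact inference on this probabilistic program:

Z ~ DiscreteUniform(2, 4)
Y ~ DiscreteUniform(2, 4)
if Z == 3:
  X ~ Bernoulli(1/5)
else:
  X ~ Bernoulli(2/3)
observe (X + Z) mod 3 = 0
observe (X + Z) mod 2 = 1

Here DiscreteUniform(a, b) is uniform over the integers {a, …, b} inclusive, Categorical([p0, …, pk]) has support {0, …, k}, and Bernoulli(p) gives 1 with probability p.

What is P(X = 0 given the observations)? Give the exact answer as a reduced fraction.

Enumerate traces; 6 have nonzero weight after conditioning:
  (Z=2, Y=2, X=1) weight 2/27
  (Z=2, Y=3, X=1) weight 2/27
  (Z=2, Y=4, X=1) weight 2/27
  (Z=3, Y=2, X=0) weight 4/45
  (Z=3, Y=3, X=0) weight 4/45
  (Z=3, Y=4, X=0) weight 4/45
Group by X:
  weight(X=0) = 4/15
  weight(X=1) = 2/9
Total weight = 4/15 + 2/9 = 22/45
P(X=0 | obs) = 4/15 / 22/45 = 6/11
P(X=1 | obs) = 2/9 / 22/45 = 5/11

P(X = 0 | obs) = 6/11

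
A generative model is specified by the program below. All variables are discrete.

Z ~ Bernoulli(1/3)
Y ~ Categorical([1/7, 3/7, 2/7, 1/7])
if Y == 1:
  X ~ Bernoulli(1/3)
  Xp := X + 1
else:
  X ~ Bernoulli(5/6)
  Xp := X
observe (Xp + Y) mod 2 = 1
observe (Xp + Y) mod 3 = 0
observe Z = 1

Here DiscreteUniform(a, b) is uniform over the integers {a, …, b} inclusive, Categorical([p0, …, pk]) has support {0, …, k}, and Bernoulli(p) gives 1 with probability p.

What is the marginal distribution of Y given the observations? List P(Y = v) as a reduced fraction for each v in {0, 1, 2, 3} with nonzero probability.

P(Y=1) = 6/17, P(Y=2) = 10/17, P(Y=3) = 1/17

Enumerate traces; 3 have nonzero weight after conditioning:
  (Z=1, Y=1, X=1) weight 1/21
  (Z=1, Y=2, X=1) weight 5/63
  (Z=1, Y=3, X=0) weight 1/126
Group by Y:
  weight(Y=1) = 1/21
  weight(Y=2) = 5/63
  weight(Y=3) = 1/126
Total weight = 1/21 + 5/63 + 1/126 = 17/126
P(Y=1 | obs) = 1/21 / 17/126 = 6/17
P(Y=2 | obs) = 5/63 / 17/126 = 10/17
P(Y=3 | obs) = 1/126 / 17/126 = 1/17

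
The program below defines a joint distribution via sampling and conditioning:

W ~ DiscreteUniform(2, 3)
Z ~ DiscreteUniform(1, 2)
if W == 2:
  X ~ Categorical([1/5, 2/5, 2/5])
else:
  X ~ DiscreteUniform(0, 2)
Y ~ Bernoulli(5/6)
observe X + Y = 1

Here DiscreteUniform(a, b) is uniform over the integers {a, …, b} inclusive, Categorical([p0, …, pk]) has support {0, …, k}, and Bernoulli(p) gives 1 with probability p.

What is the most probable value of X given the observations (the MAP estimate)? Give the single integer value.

argmax_v P(X = v | obs) = 0

Enumerate traces; 8 have nonzero weight after conditioning:
  (W=2, Z=1, X=0, Y=1) weight 1/24
  (W=2, Z=1, X=1, Y=0) weight 1/60
  (W=2, Z=2, X=0, Y=1) weight 1/24
  (W=2, Z=2, X=1, Y=0) weight 1/60
  (W=3, Z=1, X=0, Y=1) weight 5/72
  (W=3, Z=1, X=1, Y=0) weight 1/72
  (W=3, Z=2, X=0, Y=1) weight 5/72
  (W=3, Z=2, X=1, Y=0) weight 1/72
Group by X:
  weight(X=0) = 2/9
  weight(X=1) = 11/180
Total weight = 2/9 + 11/180 = 17/60
P(X=0 | obs) = 2/9 / 17/60 = 40/51
P(X=1 | obs) = 11/180 / 17/60 = 11/51
argmax = 0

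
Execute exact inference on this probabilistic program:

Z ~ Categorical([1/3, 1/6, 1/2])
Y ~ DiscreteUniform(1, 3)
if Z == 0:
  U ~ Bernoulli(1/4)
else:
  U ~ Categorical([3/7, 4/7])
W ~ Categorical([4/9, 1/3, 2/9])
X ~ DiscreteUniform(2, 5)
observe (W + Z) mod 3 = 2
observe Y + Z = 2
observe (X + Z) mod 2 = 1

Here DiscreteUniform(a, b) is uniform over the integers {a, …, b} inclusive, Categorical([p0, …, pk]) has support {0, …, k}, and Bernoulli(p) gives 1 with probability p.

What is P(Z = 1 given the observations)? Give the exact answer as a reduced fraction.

Enumerate traces; 8 have nonzero weight after conditioning:
  (Z=0, Y=2, U=0, W=2, X=3) weight 1/216
  (Z=0, Y=2, U=0, W=2, X=5) weight 1/216
  (Z=0, Y=2, U=1, W=2, X=3) weight 1/648
  (Z=0, Y=2, U=1, W=2, X=5) weight 1/648
  (Z=1, Y=1, U=0, W=1, X=2) weight 1/504
  (Z=1, Y=1, U=0, W=1, X=4) weight 1/504
  (Z=1, Y=1, U=1, W=1, X=2) weight 1/378
  (Z=1, Y=1, U=1, W=1, X=4) weight 1/378
Group by Z:
  weight(Z=0) = 1/81
  weight(Z=1) = 1/108
Total weight = 1/81 + 1/108 = 7/324
P(Z=0 | obs) = 1/81 / 7/324 = 4/7
P(Z=1 | obs) = 1/108 / 7/324 = 3/7

P(Z = 1 | obs) = 3/7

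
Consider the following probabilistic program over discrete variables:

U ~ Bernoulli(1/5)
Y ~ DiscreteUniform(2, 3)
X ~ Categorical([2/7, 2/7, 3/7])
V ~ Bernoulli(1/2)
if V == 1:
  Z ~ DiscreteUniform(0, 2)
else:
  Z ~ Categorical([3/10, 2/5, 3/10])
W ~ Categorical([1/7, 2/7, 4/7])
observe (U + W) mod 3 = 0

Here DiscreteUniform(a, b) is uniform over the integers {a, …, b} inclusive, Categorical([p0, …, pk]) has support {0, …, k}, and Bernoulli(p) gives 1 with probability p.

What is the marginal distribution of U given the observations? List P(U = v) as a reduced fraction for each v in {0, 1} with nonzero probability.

P(U=0) = 1/2, P(U=1) = 1/2

Enumerate traces; 72 have nonzero weight after conditioning:
  (U=0, Y=2, X=0, V=0, Z=0, W=0) weight 3/1225
  (U=0, Y=2, X=0, V=0, Z=1, W=0) weight 4/1225
  (U=0, Y=2, X=0, V=0, Z=2, W=0) weight 3/1225
  (U=0, Y=2, X=0, V=1, Z=0, W=0) weight 2/735
  (U=0, Y=2, X=0, V=1, Z=1, W=0) weight 2/735
  (U=0, Y=2, X=0, V=1, Z=2, W=0) weight 2/735
  (U=0, Y=2, X=1, V=0, Z=0, W=0) weight 3/1225
  (U=0, Y=2, X=1, V=0, Z=1, W=0) weight 4/1225
  (U=1, Y=2, X=0, V=0, Z=0, W=2) weight 3/1225
  … 63 more
Group by U:
  weight(U=0) = 4/35
  weight(U=1) = 4/35
Total weight = 4/35 + 4/35 = 8/35
P(U=0 | obs) = 4/35 / 8/35 = 1/2
P(U=1 | obs) = 4/35 / 8/35 = 1/2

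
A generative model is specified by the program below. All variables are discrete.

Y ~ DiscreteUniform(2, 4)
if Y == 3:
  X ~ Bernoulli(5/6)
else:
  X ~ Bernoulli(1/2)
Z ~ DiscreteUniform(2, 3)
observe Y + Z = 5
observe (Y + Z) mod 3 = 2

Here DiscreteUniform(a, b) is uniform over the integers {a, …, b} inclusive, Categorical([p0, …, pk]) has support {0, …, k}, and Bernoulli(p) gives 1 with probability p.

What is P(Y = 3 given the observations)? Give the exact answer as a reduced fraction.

P(Y = 3 | obs) = 1/2

Enumerate traces; 4 have nonzero weight after conditioning:
  (Y=2, X=0, Z=3) weight 1/12
  (Y=2, X=1, Z=3) weight 1/12
  (Y=3, X=0, Z=2) weight 1/36
  (Y=3, X=1, Z=2) weight 5/36
Group by Y:
  weight(Y=2) = 1/6
  weight(Y=3) = 1/6
Total weight = 1/6 + 1/6 = 1/3
P(Y=2 | obs) = 1/6 / 1/3 = 1/2
P(Y=3 | obs) = 1/6 / 1/3 = 1/2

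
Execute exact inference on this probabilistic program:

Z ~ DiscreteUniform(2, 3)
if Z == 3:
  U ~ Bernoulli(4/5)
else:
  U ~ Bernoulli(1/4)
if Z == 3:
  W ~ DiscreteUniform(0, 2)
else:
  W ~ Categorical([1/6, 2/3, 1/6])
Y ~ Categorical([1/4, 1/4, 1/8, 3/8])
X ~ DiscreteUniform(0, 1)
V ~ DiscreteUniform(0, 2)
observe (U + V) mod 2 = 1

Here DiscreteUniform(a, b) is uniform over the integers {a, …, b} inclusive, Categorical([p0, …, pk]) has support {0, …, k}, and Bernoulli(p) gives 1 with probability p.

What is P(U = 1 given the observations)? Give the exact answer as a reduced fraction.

P(U = 1 | obs) = 42/61

Enumerate traces; 144 have nonzero weight after conditioning:
  (Z=2, U=0, W=0, Y=0, X=0, V=1) weight 1/384
  (Z=2, U=0, W=0, Y=0, X=1, V=1) weight 1/384
  (Z=2, U=0, W=0, Y=1, X=0, V=1) weight 1/384
  (Z=2, U=0, W=0, Y=1, X=1, V=1) weight 1/384
  (Z=2, U=0, W=0, Y=2, X=0, V=1) weight 1/768
  (Z=2, U=0, W=0, Y=2, X=1, V=1) weight 1/768
  (Z=2, U=0, W=0, Y=3, X=0, V=1) weight 1/256
  (Z=2, U=0, W=0, Y=3, X=1, V=1) weight 1/256
  (Z=2, U=1, W=0, Y=0, X=0, V=0) weight 1/1152
  … 135 more
Group by U:
  weight(U=0) = 19/120
  weight(U=1) = 7/20
Total weight = 19/120 + 7/20 = 61/120
P(U=0 | obs) = 19/120 / 61/120 = 19/61
P(U=1 | obs) = 7/20 / 61/120 = 42/61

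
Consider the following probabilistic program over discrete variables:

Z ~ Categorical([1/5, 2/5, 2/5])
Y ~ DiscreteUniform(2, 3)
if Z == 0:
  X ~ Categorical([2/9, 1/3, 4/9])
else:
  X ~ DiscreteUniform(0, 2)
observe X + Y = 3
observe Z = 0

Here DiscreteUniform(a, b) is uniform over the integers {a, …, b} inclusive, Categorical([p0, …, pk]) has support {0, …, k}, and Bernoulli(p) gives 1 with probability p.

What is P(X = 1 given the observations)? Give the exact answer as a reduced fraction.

Enumerate traces; 2 have nonzero weight after conditioning:
  (Z=0, Y=2, X=1) weight 1/30
  (Z=0, Y=3, X=0) weight 1/45
Group by X:
  weight(X=0) = 1/45
  weight(X=1) = 1/30
Total weight = 1/45 + 1/30 = 1/18
P(X=0 | obs) = 1/45 / 1/18 = 2/5
P(X=1 | obs) = 1/30 / 1/18 = 3/5

P(X = 1 | obs) = 3/5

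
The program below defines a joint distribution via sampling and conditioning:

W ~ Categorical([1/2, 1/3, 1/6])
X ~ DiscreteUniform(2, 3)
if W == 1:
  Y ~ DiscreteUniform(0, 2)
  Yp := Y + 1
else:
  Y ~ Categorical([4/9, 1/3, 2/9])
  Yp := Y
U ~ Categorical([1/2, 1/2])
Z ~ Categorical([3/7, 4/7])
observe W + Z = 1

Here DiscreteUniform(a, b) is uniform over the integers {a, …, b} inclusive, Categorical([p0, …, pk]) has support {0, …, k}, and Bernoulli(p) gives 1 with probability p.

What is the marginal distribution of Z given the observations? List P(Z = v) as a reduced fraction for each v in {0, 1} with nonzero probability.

Enumerate traces; 24 have nonzero weight after conditioning:
  (W=0, X=2, Y=0, U=0, Z=1) weight 2/63
  (W=0, X=2, Y=0, U=1, Z=1) weight 2/63
  (W=0, X=2, Y=1, U=0, Z=1) weight 1/42
  (W=0, X=2, Y=1, U=1, Z=1) weight 1/42
  (W=0, X=2, Y=2, U=0, Z=1) weight 1/63
  (W=0, X=2, Y=2, U=1, Z=1) weight 1/63
  (W=0, X=3, Y=0, U=0, Z=1) weight 2/63
  (W=0, X=3, Y=0, U=1, Z=1) weight 2/63
  (W=1, X=2, Y=0, U=0, Z=0) weight 1/84
  … 15 more
Group by Z:
  weight(Z=0) = 1/7
  weight(Z=1) = 2/7
Total weight = 1/7 + 2/7 = 3/7
P(Z=0 | obs) = 1/7 / 3/7 = 1/3
P(Z=1 | obs) = 2/7 / 3/7 = 2/3

P(Z=0) = 1/3, P(Z=1) = 2/3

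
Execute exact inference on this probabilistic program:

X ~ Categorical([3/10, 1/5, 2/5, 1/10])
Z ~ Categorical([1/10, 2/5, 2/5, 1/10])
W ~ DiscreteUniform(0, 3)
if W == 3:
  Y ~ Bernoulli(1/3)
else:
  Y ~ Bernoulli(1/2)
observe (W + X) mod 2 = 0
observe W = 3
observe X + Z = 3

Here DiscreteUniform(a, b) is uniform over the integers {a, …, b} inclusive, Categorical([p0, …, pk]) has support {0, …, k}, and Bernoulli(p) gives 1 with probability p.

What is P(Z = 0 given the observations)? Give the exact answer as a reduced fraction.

Enumerate traces; 4 have nonzero weight after conditioning:
  (X=1, Z=2, W=3, Y=0) weight 1/75
  (X=1, Z=2, W=3, Y=1) weight 1/150
  (X=3, Z=0, W=3, Y=0) weight 1/600
  (X=3, Z=0, W=3, Y=1) weight 1/1200
Group by Z:
  weight(Z=0) = 1/400
  weight(Z=2) = 1/50
Total weight = 1/400 + 1/50 = 9/400
P(Z=0 | obs) = 1/400 / 9/400 = 1/9
P(Z=2 | obs) = 1/50 / 9/400 = 8/9

P(Z = 0 | obs) = 1/9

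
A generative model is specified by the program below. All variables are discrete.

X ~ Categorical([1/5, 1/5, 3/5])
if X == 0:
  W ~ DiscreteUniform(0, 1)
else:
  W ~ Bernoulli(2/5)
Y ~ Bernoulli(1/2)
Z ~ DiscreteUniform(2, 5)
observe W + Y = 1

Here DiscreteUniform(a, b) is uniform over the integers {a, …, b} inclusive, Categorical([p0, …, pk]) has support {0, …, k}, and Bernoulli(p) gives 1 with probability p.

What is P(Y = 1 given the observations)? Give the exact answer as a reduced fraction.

Enumerate traces; 24 have nonzero weight after conditioning:
  (X=0, W=0, Y=1, Z=2) weight 1/80
  (X=0, W=0, Y=1, Z=3) weight 1/80
  (X=0, W=0, Y=1, Z=4) weight 1/80
  (X=0, W=0, Y=1, Z=5) weight 1/80
  (X=0, W=1, Y=0, Z=2) weight 1/80
  (X=0, W=1, Y=0, Z=3) weight 1/80
  (X=0, W=1, Y=0, Z=4) weight 1/80
  (X=0, W=1, Y=0, Z=5) weight 1/80
  … 16 more
Group by Y:
  weight(Y=0) = 21/100
  weight(Y=1) = 29/100
Total weight = 21/100 + 29/100 = 1/2
P(Y=0 | obs) = 21/100 / 1/2 = 21/50
P(Y=1 | obs) = 29/100 / 1/2 = 29/50

P(Y = 1 | obs) = 29/50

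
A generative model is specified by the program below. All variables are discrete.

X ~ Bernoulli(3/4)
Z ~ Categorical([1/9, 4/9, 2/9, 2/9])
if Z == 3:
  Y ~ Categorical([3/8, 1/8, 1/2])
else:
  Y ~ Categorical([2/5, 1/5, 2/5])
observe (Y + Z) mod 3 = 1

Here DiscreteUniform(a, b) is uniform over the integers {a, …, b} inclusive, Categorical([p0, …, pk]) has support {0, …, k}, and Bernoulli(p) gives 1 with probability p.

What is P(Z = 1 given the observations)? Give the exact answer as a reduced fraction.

P(Z = 1 | obs) = 32/57

Enumerate traces; 8 have nonzero weight after conditioning:
  (X=0, Z=0, Y=1) weight 1/180
  (X=0, Z=1, Y=0) weight 2/45
  (X=0, Z=2, Y=2) weight 1/45
  (X=0, Z=3, Y=1) weight 1/144
  (X=1, Z=0, Y=1) weight 1/60
  (X=1, Z=1, Y=0) weight 2/15
  (X=1, Z=2, Y=2) weight 1/15
  (X=1, Z=3, Y=1) weight 1/48
Group by Z:
  weight(Z=0) = 1/45
  weight(Z=1) = 8/45
  weight(Z=2) = 4/45
  weight(Z=3) = 1/36
Total weight = 1/45 + 8/45 + 4/45 + 1/36 = 19/60
P(Z=0 | obs) = 1/45 / 19/60 = 4/57
P(Z=1 | obs) = 8/45 / 19/60 = 32/57
P(Z=2 | obs) = 4/45 / 19/60 = 16/57
P(Z=3 | obs) = 1/36 / 19/60 = 5/57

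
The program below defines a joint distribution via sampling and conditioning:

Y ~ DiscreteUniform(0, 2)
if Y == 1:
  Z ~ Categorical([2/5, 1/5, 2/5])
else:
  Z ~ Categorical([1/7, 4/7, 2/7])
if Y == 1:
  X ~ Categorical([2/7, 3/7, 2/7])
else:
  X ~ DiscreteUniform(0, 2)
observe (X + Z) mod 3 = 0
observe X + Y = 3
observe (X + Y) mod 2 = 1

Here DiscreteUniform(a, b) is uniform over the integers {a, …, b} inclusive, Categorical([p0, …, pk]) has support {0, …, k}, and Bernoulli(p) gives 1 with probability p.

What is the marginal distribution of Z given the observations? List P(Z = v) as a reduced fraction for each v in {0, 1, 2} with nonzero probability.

Enumerate traces; 2 have nonzero weight after conditioning:
  (Y=1, Z=1, X=2) weight 2/105
  (Y=2, Z=2, X=1) weight 2/63
Group by Z:
  weight(Z=1) = 2/105
  weight(Z=2) = 2/63
Total weight = 2/105 + 2/63 = 16/315
P(Z=1 | obs) = 2/105 / 16/315 = 3/8
P(Z=2 | obs) = 2/63 / 16/315 = 5/8

P(Z=1) = 3/8, P(Z=2) = 5/8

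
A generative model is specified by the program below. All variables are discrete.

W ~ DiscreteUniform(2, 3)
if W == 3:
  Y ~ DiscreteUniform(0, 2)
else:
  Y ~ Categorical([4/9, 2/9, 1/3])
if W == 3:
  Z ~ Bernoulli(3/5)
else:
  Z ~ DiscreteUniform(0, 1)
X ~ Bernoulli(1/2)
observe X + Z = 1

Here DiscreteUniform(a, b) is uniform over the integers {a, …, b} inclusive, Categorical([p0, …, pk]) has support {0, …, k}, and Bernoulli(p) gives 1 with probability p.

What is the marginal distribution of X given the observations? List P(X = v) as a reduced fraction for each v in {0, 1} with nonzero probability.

P(X=0) = 11/20, P(X=1) = 9/20

Enumerate traces; 12 have nonzero weight after conditioning:
  (W=2, Y=0, Z=0, X=1) weight 1/18
  (W=2, Y=0, Z=1, X=0) weight 1/18
  (W=2, Y=1, Z=0, X=1) weight 1/36
  (W=2, Y=1, Z=1, X=0) weight 1/36
  (W=2, Y=2, Z=0, X=1) weight 1/24
  (W=2, Y=2, Z=1, X=0) weight 1/24
  (W=3, Y=0, Z=0, X=1) weight 1/30
  (W=3, Y=0, Z=1, X=0) weight 1/20
  … 4 more
Group by X:
  weight(X=0) = 11/40
  weight(X=1) = 9/40
Total weight = 11/40 + 9/40 = 1/2
P(X=0 | obs) = 11/40 / 1/2 = 11/20
P(X=1 | obs) = 9/40 / 1/2 = 9/20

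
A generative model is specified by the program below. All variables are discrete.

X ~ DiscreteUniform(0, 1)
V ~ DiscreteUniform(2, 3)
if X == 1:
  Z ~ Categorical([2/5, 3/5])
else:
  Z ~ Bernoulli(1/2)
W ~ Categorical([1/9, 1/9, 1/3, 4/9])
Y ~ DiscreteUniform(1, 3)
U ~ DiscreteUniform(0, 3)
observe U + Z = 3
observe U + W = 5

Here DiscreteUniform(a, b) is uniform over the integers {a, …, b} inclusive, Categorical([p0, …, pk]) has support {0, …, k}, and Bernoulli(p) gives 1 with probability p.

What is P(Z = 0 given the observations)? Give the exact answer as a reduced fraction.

Enumerate traces; 24 have nonzero weight after conditioning:
  (X=0, V=2, Z=0, W=2, Y=1, U=3) weight 1/288
  (X=0, V=2, Z=0, W=2, Y=2, U=3) weight 1/288
  (X=0, V=2, Z=0, W=2, Y=3, U=3) weight 1/288
  (X=0, V=2, Z=1, W=3, Y=1, U=2) weight 1/216
  (X=0, V=2, Z=1, W=3, Y=2, U=2) weight 1/216
  (X=0, V=2, Z=1, W=3, Y=3, U=2) weight 1/216
  (X=0, V=3, Z=0, W=2, Y=1, U=3) weight 1/288
  (X=0, V=3, Z=0, W=2, Y=2, U=3) weight 1/288
  … 16 more
Group by Z:
  weight(Z=0) = 3/80
  weight(Z=1) = 11/180
Total weight = 3/80 + 11/180 = 71/720
P(Z=0 | obs) = 3/80 / 71/720 = 27/71
P(Z=1 | obs) = 11/180 / 71/720 = 44/71

P(Z = 0 | obs) = 27/71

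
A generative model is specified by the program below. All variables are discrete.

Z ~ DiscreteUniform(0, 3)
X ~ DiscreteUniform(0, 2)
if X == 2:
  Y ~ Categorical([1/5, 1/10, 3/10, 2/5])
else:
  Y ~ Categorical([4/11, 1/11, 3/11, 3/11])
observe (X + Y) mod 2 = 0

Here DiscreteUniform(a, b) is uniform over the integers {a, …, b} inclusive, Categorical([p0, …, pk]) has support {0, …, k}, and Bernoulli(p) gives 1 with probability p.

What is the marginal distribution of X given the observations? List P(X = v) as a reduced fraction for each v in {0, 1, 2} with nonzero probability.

Enumerate traces; 24 have nonzero weight after conditioning:
  (Z=0, X=0, Y=0) weight 1/33
  (Z=0, X=0, Y=2) weight 1/44
  (Z=0, X=1, Y=1) weight 1/132
  (Z=0, X=1, Y=3) weight 1/44
  (Z=0, X=2, Y=0) weight 1/60
  (Z=0, X=2, Y=2) weight 1/40
  (Z=1, X=0, Y=0) weight 1/33
  (Z=1, X=0, Y=2) weight 1/44
  … 16 more
Group by X:
  weight(X=0) = 7/33
  weight(X=1) = 4/33
  weight(X=2) = 1/6
Total weight = 7/33 + 4/33 + 1/6 = 1/2
P(X=0 | obs) = 7/33 / 1/2 = 14/33
P(X=1 | obs) = 4/33 / 1/2 = 8/33
P(X=2 | obs) = 1/6 / 1/2 = 1/3

P(X=0) = 14/33, P(X=1) = 8/33, P(X=2) = 1/3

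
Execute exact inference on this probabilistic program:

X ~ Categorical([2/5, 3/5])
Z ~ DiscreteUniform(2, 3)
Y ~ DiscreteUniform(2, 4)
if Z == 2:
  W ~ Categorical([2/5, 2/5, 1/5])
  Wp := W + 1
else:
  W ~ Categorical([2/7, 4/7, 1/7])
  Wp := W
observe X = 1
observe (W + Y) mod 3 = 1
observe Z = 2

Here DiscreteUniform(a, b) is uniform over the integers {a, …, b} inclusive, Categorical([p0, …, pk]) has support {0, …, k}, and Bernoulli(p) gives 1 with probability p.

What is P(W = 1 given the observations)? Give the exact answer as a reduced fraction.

P(W = 1 | obs) = 2/5

Enumerate traces; 3 have nonzero weight after conditioning:
  (X=1, Z=2, Y=2, W=2) weight 1/50
  (X=1, Z=2, Y=3, W=1) weight 1/25
  (X=1, Z=2, Y=4, W=0) weight 1/25
Group by W:
  weight(W=0) = 1/25
  weight(W=1) = 1/25
  weight(W=2) = 1/50
Total weight = 1/25 + 1/25 + 1/50 = 1/10
P(W=0 | obs) = 1/25 / 1/10 = 2/5
P(W=1 | obs) = 1/25 / 1/10 = 2/5
P(W=2 | obs) = 1/50 / 1/10 = 1/5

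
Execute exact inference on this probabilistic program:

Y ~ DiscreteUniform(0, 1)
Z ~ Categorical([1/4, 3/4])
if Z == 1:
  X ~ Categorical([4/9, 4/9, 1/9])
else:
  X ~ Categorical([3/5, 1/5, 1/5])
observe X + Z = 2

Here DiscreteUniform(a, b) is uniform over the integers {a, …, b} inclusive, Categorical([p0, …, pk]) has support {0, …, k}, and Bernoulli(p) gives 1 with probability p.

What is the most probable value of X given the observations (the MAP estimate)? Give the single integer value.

argmax_v P(X = v | obs) = 1

Enumerate traces; 4 have nonzero weight after conditioning:
  (Y=0, Z=0, X=2) weight 1/40
  (Y=0, Z=1, X=1) weight 1/6
  (Y=1, Z=0, X=2) weight 1/40
  (Y=1, Z=1, X=1) weight 1/6
Group by X:
  weight(X=1) = 1/3
  weight(X=2) = 1/20
Total weight = 1/3 + 1/20 = 23/60
P(X=1 | obs) = 1/3 / 23/60 = 20/23
P(X=2 | obs) = 1/20 / 23/60 = 3/23
argmax = 1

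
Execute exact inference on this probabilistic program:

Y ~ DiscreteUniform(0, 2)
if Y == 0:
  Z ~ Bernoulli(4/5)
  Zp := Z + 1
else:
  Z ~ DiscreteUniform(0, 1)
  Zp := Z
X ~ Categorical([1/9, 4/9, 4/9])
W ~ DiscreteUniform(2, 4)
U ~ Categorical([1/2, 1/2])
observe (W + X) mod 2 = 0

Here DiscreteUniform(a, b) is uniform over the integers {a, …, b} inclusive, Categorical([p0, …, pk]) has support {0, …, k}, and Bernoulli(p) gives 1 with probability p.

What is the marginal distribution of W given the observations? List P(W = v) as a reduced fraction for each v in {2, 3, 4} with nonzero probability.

P(W=2) = 5/14, P(W=3) = 2/7, P(W=4) = 5/14

Enumerate traces; 60 have nonzero weight after conditioning:
  (Y=0, Z=0, X=0, W=2, U=0) weight 1/810
  (Y=0, Z=0, X=0, W=2, U=1) weight 1/810
  (Y=0, Z=0, X=0, W=4, U=0) weight 1/810
  (Y=0, Z=0, X=0, W=4, U=1) weight 1/810
  (Y=0, Z=0, X=1, W=3, U=0) weight 2/405
  (Y=0, Z=0, X=1, W=3, U=1) weight 2/405
  (Y=0, Z=0, X=2, W=2, U=0) weight 2/405
  (Y=0, Z=0, X=2, W=2, U=1) weight 2/405
  … 52 more
Group by W:
  weight(W=2) = 5/27
  weight(W=3) = 4/27
  weight(W=4) = 5/27
Total weight = 5/27 + 4/27 + 5/27 = 14/27
P(W=2 | obs) = 5/27 / 14/27 = 5/14
P(W=3 | obs) = 4/27 / 14/27 = 2/7
P(W=4 | obs) = 5/27 / 14/27 = 5/14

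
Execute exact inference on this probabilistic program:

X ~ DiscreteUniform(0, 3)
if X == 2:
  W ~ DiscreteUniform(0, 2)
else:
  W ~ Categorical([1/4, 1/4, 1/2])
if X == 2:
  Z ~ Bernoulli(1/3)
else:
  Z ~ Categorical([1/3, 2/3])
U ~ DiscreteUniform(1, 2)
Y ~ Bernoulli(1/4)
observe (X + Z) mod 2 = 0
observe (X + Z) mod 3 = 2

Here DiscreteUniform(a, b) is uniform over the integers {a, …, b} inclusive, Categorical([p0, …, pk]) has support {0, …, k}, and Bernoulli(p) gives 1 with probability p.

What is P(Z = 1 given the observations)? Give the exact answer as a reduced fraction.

P(Z = 1 | obs) = 1/2

Enumerate traces; 24 have nonzero weight after conditioning:
  (X=1, W=0, Z=1, U=1, Y=0) weight 1/64
  (X=1, W=0, Z=1, U=1, Y=1) weight 1/192
  (X=1, W=0, Z=1, U=2, Y=0) weight 1/64
  (X=1, W=0, Z=1, U=2, Y=1) weight 1/192
  (X=1, W=1, Z=1, U=1, Y=0) weight 1/64
  (X=1, W=1, Z=1, U=1, Y=1) weight 1/192
  (X=1, W=1, Z=1, U=2, Y=0) weight 1/64
  (X=1, W=1, Z=1, U=2, Y=1) weight 1/192
  (X=2, W=0, Z=0, U=1, Y=0) weight 1/48
  … 15 more
Group by Z:
  weight(Z=0) = 1/6
  weight(Z=1) = 1/6
Total weight = 1/6 + 1/6 = 1/3
P(Z=0 | obs) = 1/6 / 1/3 = 1/2
P(Z=1 | obs) = 1/6 / 1/3 = 1/2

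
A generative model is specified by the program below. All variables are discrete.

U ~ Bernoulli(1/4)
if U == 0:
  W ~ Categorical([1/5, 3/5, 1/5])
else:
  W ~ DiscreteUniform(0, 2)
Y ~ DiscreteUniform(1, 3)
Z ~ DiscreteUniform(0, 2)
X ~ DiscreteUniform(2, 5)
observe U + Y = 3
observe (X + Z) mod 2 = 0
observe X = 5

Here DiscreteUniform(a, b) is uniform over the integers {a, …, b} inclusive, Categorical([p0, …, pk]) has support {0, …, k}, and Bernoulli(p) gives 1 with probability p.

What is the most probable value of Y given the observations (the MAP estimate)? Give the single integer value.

Enumerate traces; 6 have nonzero weight after conditioning:
  (U=0, W=0, Y=3, Z=1, X=5) weight 1/240
  (U=0, W=1, Y=3, Z=1, X=5) weight 1/80
  (U=0, W=2, Y=3, Z=1, X=5) weight 1/240
  (U=1, W=0, Y=2, Z=1, X=5) weight 1/432
  (U=1, W=1, Y=2, Z=1, X=5) weight 1/432
  (U=1, W=2, Y=2, Z=1, X=5) weight 1/432
Group by Y:
  weight(Y=2) = 1/144
  weight(Y=3) = 1/48
Total weight = 1/144 + 1/48 = 1/36
P(Y=2 | obs) = 1/144 / 1/36 = 1/4
P(Y=3 | obs) = 1/48 / 1/36 = 3/4
argmax = 3

argmax_v P(Y = v | obs) = 3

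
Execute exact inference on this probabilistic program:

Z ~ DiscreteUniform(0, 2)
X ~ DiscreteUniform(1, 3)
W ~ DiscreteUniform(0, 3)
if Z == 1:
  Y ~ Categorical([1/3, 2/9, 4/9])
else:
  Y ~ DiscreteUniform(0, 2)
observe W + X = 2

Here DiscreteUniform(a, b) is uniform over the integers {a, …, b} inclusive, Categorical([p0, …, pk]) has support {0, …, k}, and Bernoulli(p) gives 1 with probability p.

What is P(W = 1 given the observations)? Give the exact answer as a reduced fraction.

Enumerate traces; 18 have nonzero weight after conditioning:
  (Z=0, X=1, W=1, Y=0) weight 1/108
  (Z=0, X=1, W=1, Y=1) weight 1/108
  (Z=0, X=1, W=1, Y=2) weight 1/108
  (Z=0, X=2, W=0, Y=0) weight 1/108
  (Z=0, X=2, W=0, Y=1) weight 1/108
  (Z=0, X=2, W=0, Y=2) weight 1/108
  (Z=1, X=1, W=1, Y=0) weight 1/108
  (Z=1, X=1, W=1, Y=1) weight 1/162
  … 10 more
Group by W:
  weight(W=0) = 1/12
  weight(W=1) = 1/12
Total weight = 1/12 + 1/12 = 1/6
P(W=0 | obs) = 1/12 / 1/6 = 1/2
P(W=1 | obs) = 1/12 / 1/6 = 1/2

P(W = 1 | obs) = 1/2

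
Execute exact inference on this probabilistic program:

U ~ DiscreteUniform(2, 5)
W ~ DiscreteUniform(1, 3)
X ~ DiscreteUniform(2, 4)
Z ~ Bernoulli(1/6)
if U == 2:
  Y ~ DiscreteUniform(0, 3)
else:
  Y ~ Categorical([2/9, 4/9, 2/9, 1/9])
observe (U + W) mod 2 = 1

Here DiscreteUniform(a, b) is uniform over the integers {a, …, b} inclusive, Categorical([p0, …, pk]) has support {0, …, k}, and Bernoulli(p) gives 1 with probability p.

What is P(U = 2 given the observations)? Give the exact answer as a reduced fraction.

P(U = 2 | obs) = 1/3

Enumerate traces; 144 have nonzero weight after conditioning:
  (U=2, W=1, X=2, Z=0, Y=0) weight 5/864
  (U=2, W=1, X=2, Z=0, Y=1) weight 5/864
  (U=2, W=1, X=2, Z=0, Y=2) weight 5/864
  (U=2, W=1, X=2, Z=0, Y=3) weight 5/864
  (U=2, W=1, X=2, Z=1, Y=0) weight 1/864
  (U=2, W=1, X=2, Z=1, Y=1) weight 1/864
  (U=2, W=1, X=2, Z=1, Y=2) weight 1/864
  (U=2, W=1, X=2, Z=1, Y=3) weight 1/864
  (U=3, W=2, X=2, Z=0, Y=0) weight 5/972
  (U=4, W=1, X=2, Z=0, Y=0) weight 5/972
  … 134 more
Group by U:
  weight(U=2) = 1/6
  weight(U=3) = 1/12
  weight(U=4) = 1/6
  weight(U=5) = 1/12
Total weight = 1/6 + 1/12 + 1/6 + 1/12 = 1/2
P(U=2 | obs) = 1/6 / 1/2 = 1/3
P(U=3 | obs) = 1/12 / 1/2 = 1/6
P(U=4 | obs) = 1/6 / 1/2 = 1/3
P(U=5 | obs) = 1/12 / 1/2 = 1/6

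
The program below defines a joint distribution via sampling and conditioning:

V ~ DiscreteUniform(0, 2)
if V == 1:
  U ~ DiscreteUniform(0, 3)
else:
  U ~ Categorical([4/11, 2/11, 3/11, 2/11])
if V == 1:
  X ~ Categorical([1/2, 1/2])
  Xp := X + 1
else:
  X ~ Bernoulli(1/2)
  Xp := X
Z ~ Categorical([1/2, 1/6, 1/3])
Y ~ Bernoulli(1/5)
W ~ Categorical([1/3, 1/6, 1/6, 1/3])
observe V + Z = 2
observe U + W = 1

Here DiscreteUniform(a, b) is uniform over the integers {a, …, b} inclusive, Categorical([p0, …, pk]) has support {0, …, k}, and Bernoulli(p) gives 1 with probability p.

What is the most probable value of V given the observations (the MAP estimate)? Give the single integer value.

Enumerate traces; 24 have nonzero weight after conditioning:
  (V=0, U=0, X=0, Z=2, Y=0, W=1) weight 4/1485
  (V=0, U=0, X=0, Z=2, Y=1, W=1) weight 1/1485
  (V=0, U=0, X=1, Z=2, Y=0, W=1) weight 4/1485
  (V=0, U=0, X=1, Z=2, Y=1, W=1) weight 1/1485
  (V=0, U=1, X=0, Z=2, Y=0, W=0) weight 4/1485
  (V=0, U=1, X=0, Z=2, Y=1, W=0) weight 1/1485
  (V=0, U=1, X=1, Z=2, Y=0, W=0) weight 4/1485
  (V=0, U=1, X=1, Z=2, Y=1, W=0) weight 1/1485
  (V=1, U=0, X=0, Z=1, Y=0, W=1) weight 1/1080
  (V=2, U=0, X=0, Z=0, Y=0, W=1) weight 2/495
  … 14 more
Group by V:
  weight(V=0) = 4/297
  weight(V=1) = 1/144
  weight(V=2) = 2/99
Total weight = 4/297 + 1/144 + 2/99 = 193/4752
P(V=0 | obs) = 4/297 / 193/4752 = 64/193
P(V=1 | obs) = 1/144 / 193/4752 = 33/193
P(V=2 | obs) = 2/99 / 193/4752 = 96/193
argmax = 2

argmax_v P(V = v | obs) = 2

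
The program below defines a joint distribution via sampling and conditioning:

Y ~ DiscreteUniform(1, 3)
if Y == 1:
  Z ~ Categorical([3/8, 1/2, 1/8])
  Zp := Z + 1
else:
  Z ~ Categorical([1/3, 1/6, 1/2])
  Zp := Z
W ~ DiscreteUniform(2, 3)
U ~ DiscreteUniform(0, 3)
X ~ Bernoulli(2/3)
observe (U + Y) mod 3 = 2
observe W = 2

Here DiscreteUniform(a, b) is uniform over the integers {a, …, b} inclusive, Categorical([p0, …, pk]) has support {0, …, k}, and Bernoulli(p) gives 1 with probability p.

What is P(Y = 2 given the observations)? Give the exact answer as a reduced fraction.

P(Y = 2 | obs) = 1/2

Enumerate traces; 24 have nonzero weight after conditioning:
  (Y=1, Z=0, W=2, U=1, X=0) weight 1/192
  (Y=1, Z=0, W=2, U=1, X=1) weight 1/96
  (Y=1, Z=1, W=2, U=1, X=0) weight 1/144
  (Y=1, Z=1, W=2, U=1, X=1) weight 1/72
  (Y=1, Z=2, W=2, U=1, X=0) weight 1/576
  (Y=1, Z=2, W=2, U=1, X=1) weight 1/288
  (Y=2, Z=0, W=2, U=0, X=0) weight 1/216
  (Y=2, Z=0, W=2, U=0, X=1) weight 1/108
  (Y=3, Z=0, W=2, U=2, X=0) weight 1/216
  … 15 more
Group by Y:
  weight(Y=1) = 1/24
  weight(Y=2) = 1/12
  weight(Y=3) = 1/24
Total weight = 1/24 + 1/12 + 1/24 = 1/6
P(Y=1 | obs) = 1/24 / 1/6 = 1/4
P(Y=2 | obs) = 1/12 / 1/6 = 1/2
P(Y=3 | obs) = 1/24 / 1/6 = 1/4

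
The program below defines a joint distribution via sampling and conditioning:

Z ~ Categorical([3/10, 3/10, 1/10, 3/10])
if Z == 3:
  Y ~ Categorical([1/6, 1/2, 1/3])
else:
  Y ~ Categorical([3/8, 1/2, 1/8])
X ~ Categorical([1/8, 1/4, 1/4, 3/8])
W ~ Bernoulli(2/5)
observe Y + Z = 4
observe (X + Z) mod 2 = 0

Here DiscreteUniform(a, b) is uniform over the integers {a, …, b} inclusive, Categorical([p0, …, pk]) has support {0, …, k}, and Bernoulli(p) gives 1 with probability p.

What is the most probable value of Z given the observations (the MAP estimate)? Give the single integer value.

argmax_v P(Z = v | obs) = 3

Enumerate traces; 8 have nonzero weight after conditioning:
  (Z=2, Y=2, X=0, W=0) weight 3/3200
  (Z=2, Y=2, X=0, W=1) weight 1/1600
  (Z=2, Y=2, X=2, W=0) weight 3/1600
  (Z=2, Y=2, X=2, W=1) weight 1/800
  (Z=3, Y=1, X=1, W=0) weight 9/400
  (Z=3, Y=1, X=1, W=1) weight 3/200
  (Z=3, Y=1, X=3, W=0) weight 27/800
  (Z=3, Y=1, X=3, W=1) weight 9/400
Group by Z:
  weight(Z=2) = 3/640
  weight(Z=3) = 3/32
Total weight = 3/640 + 3/32 = 63/640
P(Z=2 | obs) = 3/640 / 63/640 = 1/21
P(Z=3 | obs) = 3/32 / 63/640 = 20/21
argmax = 3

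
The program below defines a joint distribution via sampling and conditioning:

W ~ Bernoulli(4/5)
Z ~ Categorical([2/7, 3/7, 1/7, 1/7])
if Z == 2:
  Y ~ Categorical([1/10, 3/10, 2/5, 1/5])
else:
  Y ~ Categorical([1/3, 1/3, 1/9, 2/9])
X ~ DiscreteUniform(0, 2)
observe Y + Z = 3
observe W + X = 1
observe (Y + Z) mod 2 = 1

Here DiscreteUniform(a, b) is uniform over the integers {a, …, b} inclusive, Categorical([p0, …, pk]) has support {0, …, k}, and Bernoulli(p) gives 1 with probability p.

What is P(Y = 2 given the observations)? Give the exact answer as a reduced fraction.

Enumerate traces; 8 have nonzero weight after conditioning:
  (W=0, Z=0, Y=3, X=1) weight 4/945
  (W=0, Z=1, Y=2, X=1) weight 1/315
  (W=0, Z=2, Y=1, X=1) weight 1/350
  (W=0, Z=3, Y=0, X=1) weight 1/315
  (W=1, Z=0, Y=3, X=0) weight 16/945
  (W=1, Z=1, Y=2, X=0) weight 4/315
  (W=1, Z=2, Y=1, X=0) weight 2/175
  (W=1, Z=3, Y=0, X=0) weight 4/315
Group by Y:
  weight(Y=0) = 1/63
  weight(Y=1) = 1/70
  weight(Y=2) = 1/63
  weight(Y=3) = 4/189
Total weight = 1/63 + 1/70 + 1/63 + 4/189 = 127/1890
P(Y=0 | obs) = 1/63 / 127/1890 = 30/127
P(Y=1 | obs) = 1/70 / 127/1890 = 27/127
P(Y=2 | obs) = 1/63 / 127/1890 = 30/127
P(Y=3 | obs) = 4/189 / 127/1890 = 40/127

P(Y = 2 | obs) = 30/127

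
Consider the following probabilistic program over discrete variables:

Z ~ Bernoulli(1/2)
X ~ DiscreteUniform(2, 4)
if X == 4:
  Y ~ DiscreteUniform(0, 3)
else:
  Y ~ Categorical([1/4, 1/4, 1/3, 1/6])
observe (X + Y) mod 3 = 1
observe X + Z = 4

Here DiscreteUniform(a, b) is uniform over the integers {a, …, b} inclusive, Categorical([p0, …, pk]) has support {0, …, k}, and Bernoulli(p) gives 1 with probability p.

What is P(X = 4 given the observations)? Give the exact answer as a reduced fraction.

P(X = 4 | obs) = 2/3

Enumerate traces; 3 have nonzero weight after conditioning:
  (Z=0, X=4, Y=0) weight 1/24
  (Z=0, X=4, Y=3) weight 1/24
  (Z=1, X=3, Y=1) weight 1/24
Group by X:
  weight(X=3) = 1/24
  weight(X=4) = 1/12
Total weight = 1/24 + 1/12 = 1/8
P(X=3 | obs) = 1/24 / 1/8 = 1/3
P(X=4 | obs) = 1/12 / 1/8 = 2/3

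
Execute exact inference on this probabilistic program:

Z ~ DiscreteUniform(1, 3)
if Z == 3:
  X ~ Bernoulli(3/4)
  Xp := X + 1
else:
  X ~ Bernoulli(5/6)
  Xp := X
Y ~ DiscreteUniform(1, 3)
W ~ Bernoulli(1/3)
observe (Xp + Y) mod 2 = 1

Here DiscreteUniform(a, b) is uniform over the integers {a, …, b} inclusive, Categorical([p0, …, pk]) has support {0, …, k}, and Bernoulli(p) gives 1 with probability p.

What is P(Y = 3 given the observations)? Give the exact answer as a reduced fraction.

P(Y = 3 | obs) = 13/49

Enumerate traces; 18 have nonzero weight after conditioning:
  (Z=1, X=0, Y=1, W=0) weight 1/81
  (Z=1, X=0, Y=1, W=1) weight 1/162
  (Z=1, X=0, Y=3, W=0) weight 1/81
  (Z=1, X=0, Y=3, W=1) weight 1/162
  (Z=1, X=1, Y=2, W=0) weight 5/81
  (Z=1, X=1, Y=2, W=1) weight 5/162
  (Z=2, X=0, Y=1, W=0) weight 1/81
  (Z=2, X=0, Y=1, W=1) weight 1/162
  … 10 more
Group by Y:
  weight(Y=1) = 13/108
  weight(Y=2) = 23/108
  weight(Y=3) = 13/108
Total weight = 13/108 + 23/108 + 13/108 = 49/108
P(Y=1 | obs) = 13/108 / 49/108 = 13/49
P(Y=2 | obs) = 23/108 / 49/108 = 23/49
P(Y=3 | obs) = 13/108 / 49/108 = 13/49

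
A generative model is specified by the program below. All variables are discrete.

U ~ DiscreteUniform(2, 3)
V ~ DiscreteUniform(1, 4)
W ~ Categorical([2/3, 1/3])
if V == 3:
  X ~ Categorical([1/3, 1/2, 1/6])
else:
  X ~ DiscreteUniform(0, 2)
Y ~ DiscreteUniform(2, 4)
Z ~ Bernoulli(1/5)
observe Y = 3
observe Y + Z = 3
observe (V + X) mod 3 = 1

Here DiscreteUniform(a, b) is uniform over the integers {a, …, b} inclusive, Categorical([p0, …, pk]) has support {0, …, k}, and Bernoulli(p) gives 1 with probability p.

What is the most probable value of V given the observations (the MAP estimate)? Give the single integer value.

argmax_v P(V = v | obs) = 3

Enumerate traces; 16 have nonzero weight after conditioning:
  (U=2, V=1, W=0, X=0, Y=3, Z=0) weight 1/135
  (U=2, V=1, W=1, X=0, Y=3, Z=0) weight 1/270
  (U=2, V=2, W=0, X=2, Y=3, Z=0) weight 1/135
  (U=2, V=2, W=1, X=2, Y=3, Z=0) weight 1/270
  (U=2, V=3, W=0, X=1, Y=3, Z=0) weight 1/90
  (U=2, V=3, W=1, X=1, Y=3, Z=0) weight 1/180
  (U=2, V=4, W=0, X=0, Y=3, Z=0) weight 1/135
  (U=2, V=4, W=1, X=0, Y=3, Z=0) weight 1/270
  … 8 more
Group by V:
  weight(V=1) = 1/45
  weight(V=2) = 1/45
  weight(V=3) = 1/30
  weight(V=4) = 1/45
Total weight = 1/45 + 1/45 + 1/30 + 1/45 = 1/10
P(V=1 | obs) = 1/45 / 1/10 = 2/9
P(V=2 | obs) = 1/45 / 1/10 = 2/9
P(V=3 | obs) = 1/30 / 1/10 = 1/3
P(V=4 | obs) = 1/45 / 1/10 = 2/9
argmax = 3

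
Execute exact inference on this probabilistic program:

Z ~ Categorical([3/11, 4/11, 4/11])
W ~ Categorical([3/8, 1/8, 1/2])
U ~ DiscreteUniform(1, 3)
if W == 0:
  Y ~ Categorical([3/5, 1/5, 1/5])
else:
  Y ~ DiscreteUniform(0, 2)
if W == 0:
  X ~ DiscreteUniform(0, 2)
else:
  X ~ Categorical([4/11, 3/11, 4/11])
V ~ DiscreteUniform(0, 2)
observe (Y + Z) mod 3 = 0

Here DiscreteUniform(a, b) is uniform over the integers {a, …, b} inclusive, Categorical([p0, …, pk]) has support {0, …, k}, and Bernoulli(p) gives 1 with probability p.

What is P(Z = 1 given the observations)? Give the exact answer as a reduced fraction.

P(Z = 1 | obs) = 34/107

Enumerate traces; 243 have nonzero weight after conditioning:
  (Z=0, W=0, U=1, Y=0, X=0, V=0) weight 1/440
  (Z=0, W=0, U=1, Y=0, X=0, V=1) weight 1/440
  (Z=0, W=0, U=1, Y=0, X=0, V=2) weight 1/440
  (Z=0, W=0, U=1, Y=0, X=1, V=0) weight 1/440
  (Z=0, W=0, U=1, Y=0, X=1, V=1) weight 1/440
  (Z=0, W=0, U=1, Y=0, X=1, V=2) weight 1/440
  (Z=0, W=0, U=1, Y=0, X=2, V=0) weight 1/440
  (Z=0, W=0, U=1, Y=0, X=2, V=1) weight 1/440
  (Z=1, W=0, U=1, Y=2, X=0, V=0) weight 1/990
  (Z=2, W=0, U=1, Y=1, X=0, V=0) weight 1/990
  … 233 more
Group by Z:
  weight(Z=0) = 13/110
  weight(Z=1) = 17/165
  weight(Z=2) = 17/165
Total weight = 13/110 + 17/165 + 17/165 = 107/330
P(Z=0 | obs) = 13/110 / 107/330 = 39/107
P(Z=1 | obs) = 17/165 / 107/330 = 34/107
P(Z=2 | obs) = 17/165 / 107/330 = 34/107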